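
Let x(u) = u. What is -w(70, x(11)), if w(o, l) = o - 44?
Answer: -26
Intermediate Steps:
w(o, l) = -44 + o
-w(70, x(11)) = -(-44 + 70) = -1*26 = -26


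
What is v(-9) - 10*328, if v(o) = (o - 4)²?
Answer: -3111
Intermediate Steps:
v(o) = (-4 + o)²
v(-9) - 10*328 = (-4 - 9)² - 10*328 = (-13)² - 3280 = 169 - 3280 = -3111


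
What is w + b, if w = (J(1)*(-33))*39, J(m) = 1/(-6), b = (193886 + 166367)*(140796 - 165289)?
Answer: -17647353029/2 ≈ -8.8237e+9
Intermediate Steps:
b = -8823676729 (b = 360253*(-24493) = -8823676729)
J(m) = -⅙ (J(m) = 1*(-⅙) = -⅙)
w = 429/2 (w = -⅙*(-33)*39 = (11/2)*39 = 429/2 ≈ 214.50)
w + b = 429/2 - 8823676729 = -17647353029/2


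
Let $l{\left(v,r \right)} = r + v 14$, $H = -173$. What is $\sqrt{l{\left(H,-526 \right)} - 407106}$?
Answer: $i \sqrt{410054} \approx 640.35 i$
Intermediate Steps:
$l{\left(v,r \right)} = r + 14 v$
$\sqrt{l{\left(H,-526 \right)} - 407106} = \sqrt{\left(-526 + 14 \left(-173\right)\right) - 407106} = \sqrt{\left(-526 - 2422\right) - 407106} = \sqrt{-2948 - 407106} = \sqrt{-410054} = i \sqrt{410054}$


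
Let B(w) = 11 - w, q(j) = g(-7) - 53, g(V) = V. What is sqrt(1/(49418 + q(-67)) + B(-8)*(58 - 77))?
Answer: I*sqrt(879472541846)/49358 ≈ 19.0*I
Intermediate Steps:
q(j) = -60 (q(j) = -7 - 53 = -60)
sqrt(1/(49418 + q(-67)) + B(-8)*(58 - 77)) = sqrt(1/(49418 - 60) + (11 - 1*(-8))*(58 - 77)) = sqrt(1/49358 + (11 + 8)*(-19)) = sqrt(1/49358 + 19*(-19)) = sqrt(1/49358 - 361) = sqrt(-17818237/49358) = I*sqrt(879472541846)/49358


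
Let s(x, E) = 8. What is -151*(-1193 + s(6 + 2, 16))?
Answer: 178935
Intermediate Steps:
-151*(-1193 + s(6 + 2, 16)) = -151*(-1193 + 8) = -151*(-1185) = 178935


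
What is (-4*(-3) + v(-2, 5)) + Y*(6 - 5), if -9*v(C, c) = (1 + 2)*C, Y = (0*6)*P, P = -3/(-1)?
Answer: 38/3 ≈ 12.667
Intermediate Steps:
P = 3 (P = -3*(-1) = 3)
Y = 0 (Y = (0*6)*3 = 0*3 = 0)
v(C, c) = -C/3 (v(C, c) = -(1 + 2)*C/9 = -C/3)
(-4*(-3) + v(-2, 5)) + Y*(6 - 5) = (-4*(-3) - 1/3*(-2)) + 0*(6 - 5) = (12 + 2/3) + 0*1 = 38/3 + 0 = 38/3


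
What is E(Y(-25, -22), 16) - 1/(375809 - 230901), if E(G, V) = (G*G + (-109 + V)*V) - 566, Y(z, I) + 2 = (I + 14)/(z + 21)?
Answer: -297641033/144908 ≈ -2054.0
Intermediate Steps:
Y(z, I) = -2 + (14 + I)/(21 + z) (Y(z, I) = -2 + (I + 14)/(z + 21) = -2 + (14 + I)/(21 + z))
E(G, V) = -566 + G² + V*(-109 + V) (E(G, V) = (G² + V*(-109 + V)) - 566 = -566 + G² + V*(-109 + V))
E(Y(-25, -22), 16) - 1/(375809 - 230901) = (-566 + ((-28 - 22 - 2*(-25))/(21 - 25))² + 16² - 109*16) - 1/(375809 - 230901) = (-566 + ((-28 - 22 + 50)/(-4))² + 256 - 1744) - 1/144908 = (-566 + (-¼*0)² + 256 - 1744) - 1*1/144908 = (-566 + 0² + 256 - 1744) - 1/144908 = (-566 + 0 + 256 - 1744) - 1/144908 = -2054 - 1/144908 = -297641033/144908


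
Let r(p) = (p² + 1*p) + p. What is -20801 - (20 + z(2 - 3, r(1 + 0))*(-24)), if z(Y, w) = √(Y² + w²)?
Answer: -20821 + 24*√10 ≈ -20745.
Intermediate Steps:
r(p) = p² + 2*p (r(p) = (p² + p) + p = (p + p²) + p = p² + 2*p)
-20801 - (20 + z(2 - 3, r(1 + 0))*(-24)) = -20801 - (20 + √((2 - 3)² + ((1 + 0)*(2 + (1 + 0)))²)*(-24)) = -20801 - (20 + √((-1)² + (1*(2 + 1))²)*(-24)) = -20801 - (20 + √(1 + (1*3)²)*(-24)) = -20801 - (20 + √(1 + 3²)*(-24)) = -20801 - (20 + √(1 + 9)*(-24)) = -20801 - (20 + √10*(-24)) = -20801 - (20 - 24*√10) = -20801 + (-20 + 24*√10) = -20821 + 24*√10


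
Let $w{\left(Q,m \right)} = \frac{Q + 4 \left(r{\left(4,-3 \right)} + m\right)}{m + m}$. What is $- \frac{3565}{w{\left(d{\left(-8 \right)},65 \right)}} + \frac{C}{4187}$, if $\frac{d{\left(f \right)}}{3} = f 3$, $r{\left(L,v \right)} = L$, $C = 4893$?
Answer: $- \frac{969733489}{427074} \approx -2270.6$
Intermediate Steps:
$d{\left(f \right)} = 9 f$ ($d{\left(f \right)} = 3 f 3 = 3 \cdot 3 f = 9 f$)
$w{\left(Q,m \right)} = \frac{16 + Q + 4 m}{2 m}$ ($w{\left(Q,m \right)} = \frac{Q + 4 \left(4 + m\right)}{m + m} = \frac{Q + \left(16 + 4 m\right)}{2 m} = \left(16 + Q + 4 m\right) \frac{1}{2 m} = \frac{16 + Q + 4 m}{2 m}$)
$- \frac{3565}{w{\left(d{\left(-8 \right)},65 \right)}} + \frac{C}{4187} = - \frac{3565}{\frac{1}{2} \cdot \frac{1}{65} \left(16 + 9 \left(-8\right) + 4 \cdot 65\right)} + \frac{4893}{4187} = - \frac{3565}{\frac{1}{2} \cdot \frac{1}{65} \left(16 - 72 + 260\right)} + 4893 \cdot \frac{1}{4187} = - \frac{3565}{\frac{1}{2} \cdot \frac{1}{65} \cdot 204} + \frac{4893}{4187} = - \frac{3565}{\frac{102}{65}} + \frac{4893}{4187} = \left(-3565\right) \frac{65}{102} + \frac{4893}{4187} = - \frac{231725}{102} + \frac{4893}{4187} = - \frac{969733489}{427074}$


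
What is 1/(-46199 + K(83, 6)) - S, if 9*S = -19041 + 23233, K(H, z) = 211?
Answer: -192781705/413892 ≈ -465.78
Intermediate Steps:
S = 4192/9 (S = (-19041 + 23233)/9 = (⅑)*4192 = 4192/9 ≈ 465.78)
1/(-46199 + K(83, 6)) - S = 1/(-46199 + 211) - 1*4192/9 = 1/(-45988) - 4192/9 = -1/45988 - 4192/9 = -192781705/413892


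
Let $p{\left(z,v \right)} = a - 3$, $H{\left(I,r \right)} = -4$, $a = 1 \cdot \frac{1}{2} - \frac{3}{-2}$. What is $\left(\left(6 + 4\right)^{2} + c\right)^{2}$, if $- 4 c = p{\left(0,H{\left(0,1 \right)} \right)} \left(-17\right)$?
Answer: $\frac{146689}{16} \approx 9168.1$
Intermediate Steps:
$a = 2$ ($a = 1 \cdot \frac{1}{2} - - \frac{3}{2} = \frac{1}{2} + \frac{3}{2} = 2$)
$p{\left(z,v \right)} = -1$ ($p{\left(z,v \right)} = 2 - 3 = -1$)
$c = - \frac{17}{4}$ ($c = - \frac{\left(-1\right) \left(-17\right)}{4} = \left(- \frac{1}{4}\right) 17 = - \frac{17}{4} \approx -4.25$)
$\left(\left(6 + 4\right)^{2} + c\right)^{2} = \left(\left(6 + 4\right)^{2} - \frac{17}{4}\right)^{2} = \left(10^{2} - \frac{17}{4}\right)^{2} = \left(100 - \frac{17}{4}\right)^{2} = \left(\frac{383}{4}\right)^{2} = \frac{146689}{16}$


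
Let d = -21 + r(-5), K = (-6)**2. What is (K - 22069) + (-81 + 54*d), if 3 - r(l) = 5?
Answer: -23356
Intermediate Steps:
K = 36
r(l) = -2 (r(l) = 3 - 1*5 = 3 - 5 = -2)
d = -23 (d = -21 - 2 = -23)
(K - 22069) + (-81 + 54*d) = (36 - 22069) + (-81 + 54*(-23)) = -22033 + (-81 - 1242) = -22033 - 1323 = -23356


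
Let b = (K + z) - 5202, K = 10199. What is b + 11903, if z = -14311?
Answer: 2589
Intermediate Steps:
b = -9314 (b = (10199 - 14311) - 5202 = -4112 - 5202 = -9314)
b + 11903 = -9314 + 11903 = 2589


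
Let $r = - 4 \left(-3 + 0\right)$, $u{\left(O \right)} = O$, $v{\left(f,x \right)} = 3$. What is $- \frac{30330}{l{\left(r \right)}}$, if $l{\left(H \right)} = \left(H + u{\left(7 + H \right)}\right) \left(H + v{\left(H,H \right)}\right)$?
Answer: $- \frac{2022}{31} \approx -65.226$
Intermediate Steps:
$r = 12$ ($r = \left(-4\right) \left(-3\right) = 12$)
$l{\left(H \right)} = \left(3 + H\right) \left(7 + 2 H\right)$ ($l{\left(H \right)} = \left(H + \left(7 + H\right)\right) \left(H + 3\right) = \left(7 + 2 H\right) \left(3 + H\right) = \left(3 + H\right) \left(7 + 2 H\right)$)
$- \frac{30330}{l{\left(r \right)}} = - \frac{30330}{21 + 2 \cdot 12^{2} + 13 \cdot 12} = - \frac{30330}{21 + 2 \cdot 144 + 156} = - \frac{30330}{21 + 288 + 156} = - \frac{30330}{465} = \left(-30330\right) \frac{1}{465} = - \frac{2022}{31}$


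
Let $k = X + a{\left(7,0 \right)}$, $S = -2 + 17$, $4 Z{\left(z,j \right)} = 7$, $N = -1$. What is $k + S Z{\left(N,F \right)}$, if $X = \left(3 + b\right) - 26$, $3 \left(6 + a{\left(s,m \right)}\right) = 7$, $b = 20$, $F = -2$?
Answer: $\frac{235}{12} \approx 19.583$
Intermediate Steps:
$Z{\left(z,j \right)} = \frac{7}{4}$ ($Z{\left(z,j \right)} = \frac{1}{4} \cdot 7 = \frac{7}{4}$)
$a{\left(s,m \right)} = - \frac{11}{3}$ ($a{\left(s,m \right)} = -6 + \frac{1}{3} \cdot 7 = -6 + \frac{7}{3} = - \frac{11}{3}$)
$X = -3$ ($X = \left(3 + 20\right) - 26 = 23 - 26 = -3$)
$S = 15$
$k = - \frac{20}{3}$ ($k = -3 - \frac{11}{3} = - \frac{20}{3} \approx -6.6667$)
$k + S Z{\left(N,F \right)} = - \frac{20}{3} + 15 \cdot \frac{7}{4} = - \frac{20}{3} + \frac{105}{4} = \frac{235}{12}$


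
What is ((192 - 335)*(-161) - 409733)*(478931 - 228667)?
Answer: -96779591440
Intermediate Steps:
((192 - 335)*(-161) - 409733)*(478931 - 228667) = (-143*(-161) - 409733)*250264 = (23023 - 409733)*250264 = -386710*250264 = -96779591440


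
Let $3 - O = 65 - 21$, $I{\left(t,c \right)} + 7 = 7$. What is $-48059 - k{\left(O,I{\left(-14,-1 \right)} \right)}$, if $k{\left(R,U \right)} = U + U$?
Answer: $-48059$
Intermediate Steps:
$I{\left(t,c \right)} = 0$ ($I{\left(t,c \right)} = -7 + 7 = 0$)
$O = -41$ ($O = 3 - \left(65 - 21\right) = 3 - 44 = -41$)
$k{\left(R,U \right)} = 2 U$
$-48059 - k{\left(O,I{\left(-14,-1 \right)} \right)} = -48059 - 2 \cdot 0 = -48059 - 0 = -48059 + 0 = -48059$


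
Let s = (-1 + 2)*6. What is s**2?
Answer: 36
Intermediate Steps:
s = 6 (s = 1*6 = 6)
s**2 = 6**2 = 36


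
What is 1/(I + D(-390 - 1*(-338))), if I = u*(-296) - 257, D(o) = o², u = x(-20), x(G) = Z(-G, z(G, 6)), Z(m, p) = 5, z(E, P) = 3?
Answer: 1/967 ≈ 0.0010341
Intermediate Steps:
x(G) = 5
u = 5
I = -1737 (I = 5*(-296) - 257 = -1480 - 257 = -1737)
1/(I + D(-390 - 1*(-338))) = 1/(-1737 + (-390 - 1*(-338))²) = 1/(-1737 + (-390 + 338)²) = 1/(-1737 + (-52)²) = 1/(-1737 + 2704) = 1/967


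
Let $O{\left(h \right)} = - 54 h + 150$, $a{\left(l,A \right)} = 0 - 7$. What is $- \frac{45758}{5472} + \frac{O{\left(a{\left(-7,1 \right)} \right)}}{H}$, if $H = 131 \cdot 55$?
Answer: $- \frac{14854417}{1792080} \approx -8.2889$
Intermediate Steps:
$a{\left(l,A \right)} = -7$
$H = 7205$
$O{\left(h \right)} = 150 - 54 h$
$- \frac{45758}{5472} + \frac{O{\left(a{\left(-7,1 \right)} \right)}}{H} = - \frac{45758}{5472} + \frac{150 - -378}{7205} = \left(-45758\right) \frac{1}{5472} + \left(150 + 378\right) \frac{1}{7205} = - \frac{22879}{2736} + 528 \cdot \frac{1}{7205} = - \frac{22879}{2736} + \frac{48}{655} = - \frac{14854417}{1792080}$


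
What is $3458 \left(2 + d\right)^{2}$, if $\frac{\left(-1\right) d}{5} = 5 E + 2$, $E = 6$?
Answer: $86325512$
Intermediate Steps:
$d = -160$ ($d = - 5 \left(5 \cdot 6 + 2\right) = - 5 \left(30 + 2\right) = \left(-5\right) 32 = -160$)
$3458 \left(2 + d\right)^{2} = 3458 \left(2 - 160\right)^{2} = 3458 \left(-158\right)^{2} = 3458 \cdot 24964 = 86325512$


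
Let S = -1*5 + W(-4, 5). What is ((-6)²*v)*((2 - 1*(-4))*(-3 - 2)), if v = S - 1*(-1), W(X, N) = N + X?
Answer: 3240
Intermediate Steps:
S = -4 (S = -1*5 + (5 - 4) = -5 + 1 = -4)
v = -3 (v = -4 - 1*(-1) = -4 + 1 = -3)
((-6)²*v)*((2 - 1*(-4))*(-3 - 2)) = ((-6)²*(-3))*((2 - 1*(-4))*(-3 - 2)) = (36*(-3))*((2 + 4)*(-5)) = -648*(-5) = -108*(-30) = 3240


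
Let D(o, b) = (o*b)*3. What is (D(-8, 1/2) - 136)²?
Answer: 21904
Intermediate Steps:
D(o, b) = 3*b*o (D(o, b) = (b*o)*3 = 3*b*o)
(D(-8, 1/2) - 136)² = (3*(-8)/2 - 136)² = (3*(½)*(-8) - 136)² = (-12 - 136)² = (-148)² = 21904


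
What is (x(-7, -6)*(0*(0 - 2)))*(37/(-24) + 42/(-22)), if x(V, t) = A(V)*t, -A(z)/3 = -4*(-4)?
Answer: 0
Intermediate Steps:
A(z) = -48 (A(z) = -(-12)*(-4) = -3*16 = -48)
x(V, t) = -48*t
(x(-7, -6)*(0*(0 - 2)))*(37/(-24) + 42/(-22)) = ((-48*(-6))*(0*(0 - 2)))*(37/(-24) + 42/(-22)) = (288*(0*(-2)))*(37*(-1/24) + 42*(-1/22)) = (288*0)*(-37/24 - 21/11) = 0*(-911/264) = 0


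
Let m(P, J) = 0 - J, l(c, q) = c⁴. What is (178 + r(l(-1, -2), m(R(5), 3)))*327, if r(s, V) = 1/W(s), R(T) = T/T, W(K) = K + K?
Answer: 116739/2 ≈ 58370.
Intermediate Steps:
W(K) = 2*K
R(T) = 1
m(P, J) = -J
r(s, V) = 1/(2*s)
(178 + r(l(-1, -2), m(R(5), 3)))*327 = (178 + 1/(2*((-1)⁴)))*327 = (178 + (½)/1)*327 = (178 + (½)*1)*327 = (178 + ½)*327 = (357/2)*327 = 116739/2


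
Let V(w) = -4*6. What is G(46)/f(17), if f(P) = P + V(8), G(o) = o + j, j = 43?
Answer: -89/7 ≈ -12.714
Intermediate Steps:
V(w) = -24
G(o) = 43 + o (G(o) = o + 43 = 43 + o)
f(P) = -24 + P (f(P) = P - 24 = -24 + P)
G(46)/f(17) = (43 + 46)/(-24 + 17) = 89/(-7) = 89*(-⅐) = -89/7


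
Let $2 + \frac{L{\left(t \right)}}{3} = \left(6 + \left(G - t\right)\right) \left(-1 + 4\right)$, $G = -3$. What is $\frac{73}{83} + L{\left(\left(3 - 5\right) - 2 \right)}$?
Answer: $\frac{4804}{83} \approx 57.88$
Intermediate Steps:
$L{\left(t \right)} = 21 - 9 t$ ($L{\left(t \right)} = -6 + 3 \left(6 - \left(3 + t\right)\right) \left(-1 + 4\right) = -6 + 3 \left(3 - t\right) 3 = -6 + 3 \left(9 - 3 t\right) = -6 - \left(-27 + 9 t\right) = 21 - 9 t$)
$\frac{73}{83} + L{\left(\left(3 - 5\right) - 2 \right)} = \frac{73}{83} - \left(-21 + 9 \left(\left(3 - 5\right) - 2\right)\right) = 73 \cdot \frac{1}{83} - \left(-21 + 9 \left(-2 - 2\right)\right) = \frac{73}{83} + \left(21 - -36\right) = \frac{73}{83} + \left(21 + 36\right) = \frac{73}{83} + 57 = \frac{4804}{83}$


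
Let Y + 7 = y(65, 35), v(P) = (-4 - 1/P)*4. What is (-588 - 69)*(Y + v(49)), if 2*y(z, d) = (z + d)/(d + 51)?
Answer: 31147056/2107 ≈ 14783.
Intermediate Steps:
v(P) = -16 - 4/P
y(z, d) = (d + z)/(2*(51 + d)) (y(z, d) = ((z + d)/(d + 51))/2 = ((d + z)/(51 + d))/2 = (d + z)/(2*(51 + d)))
Y = -276/43 (Y = -7 + (35 + 65)/(2*(51 + 35)) = -7 + (½)*100/86 = -7 + (½)*(1/86)*100 = -7 + 25/43 = -276/43 ≈ -6.4186)
(-588 - 69)*(Y + v(49)) = (-588 - 69)*(-276/43 + (-16 - 4/49)) = -657*(-276/43 + (-16 - 4*1/49)) = -657*(-276/43 + (-16 - 4/49)) = -657*(-276/43 - 788/49) = -657*(-47408/2107) = 31147056/2107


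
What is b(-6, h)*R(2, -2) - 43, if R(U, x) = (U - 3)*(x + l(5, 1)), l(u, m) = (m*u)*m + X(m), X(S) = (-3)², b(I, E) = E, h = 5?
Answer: -103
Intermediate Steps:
X(S) = 9
l(u, m) = 9 + u*m² (l(u, m) = (m*u)*m + 9 = u*m² + 9 = 9 + u*m²)
R(U, x) = (-3 + U)*(14 + x) (R(U, x) = (U - 3)*(x + (9 + 5*1²)) = (-3 + U)*(x + (9 + 5*1)) = (-3 + U)*(x + (9 + 5)) = (-3 + U)*(x + 14) = (-3 + U)*(14 + x))
b(-6, h)*R(2, -2) - 43 = 5*(-42 - 3*(-2) + 14*2 + 2*(-2)) - 43 = 5*(-42 + 6 + 28 - 4) - 43 = 5*(-12) - 43 = -60 - 43 = -103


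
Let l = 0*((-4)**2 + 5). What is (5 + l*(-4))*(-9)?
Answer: -45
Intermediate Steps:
l = 0 (l = 0*(16 + 5) = 0*21 = 0)
(5 + l*(-4))*(-9) = (5 + 0*(-4))*(-9) = (5 + 0)*(-9) = 5*(-9) = -45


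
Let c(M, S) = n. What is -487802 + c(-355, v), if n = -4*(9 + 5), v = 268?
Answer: -487858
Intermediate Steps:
n = -56 (n = -4*14 = -56)
c(M, S) = -56
-487802 + c(-355, v) = -487802 - 56 = -487858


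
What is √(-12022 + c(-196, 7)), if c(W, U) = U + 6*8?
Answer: I*√11967 ≈ 109.39*I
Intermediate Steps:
c(W, U) = 48 + U (c(W, U) = U + 48 = 48 + U)
√(-12022 + c(-196, 7)) = √(-12022 + (48 + 7)) = √(-12022 + 55) = √(-11967) = I*√11967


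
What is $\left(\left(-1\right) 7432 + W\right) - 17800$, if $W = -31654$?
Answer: $-56886$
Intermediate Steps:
$\left(\left(-1\right) 7432 + W\right) - 17800 = \left(\left(-1\right) 7432 - 31654\right) - 17800 = \left(-7432 - 31654\right) - 17800 = -39086 - 17800 = -56886$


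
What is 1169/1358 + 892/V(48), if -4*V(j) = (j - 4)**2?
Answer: -23055/23474 ≈ -0.98215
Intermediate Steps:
V(j) = -(-4 + j)**2/4 (V(j) = -(j - 4)**2/4 = -(-4 + j)**2/4)
1169/1358 + 892/V(48) = 1169/1358 + 892/((-(-4 + 48)**2/4)) = 1169*(1/1358) + 892/((-1/4*44**2)) = 167/194 + 892/((-1/4*1936)) = 167/194 + 892/(-484) = 167/194 + 892*(-1/484) = 167/194 - 223/121 = -23055/23474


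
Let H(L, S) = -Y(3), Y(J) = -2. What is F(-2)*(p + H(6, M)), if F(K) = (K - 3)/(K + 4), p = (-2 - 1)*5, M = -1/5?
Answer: 65/2 ≈ 32.500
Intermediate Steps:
M = -1/5 (M = -1*1/5 = -1/5 ≈ -0.20000)
p = -15 (p = -3*5 = -15)
H(L, S) = 2 (H(L, S) = -1*(-2) = 2)
F(K) = (-3 + K)/(4 + K)
F(-2)*(p + H(6, M)) = ((-3 - 2)/(4 - 2))*(-15 + 2) = (-5/2)*(-13) = ((1/2)*(-5))*(-13) = -5/2*(-13) = 65/2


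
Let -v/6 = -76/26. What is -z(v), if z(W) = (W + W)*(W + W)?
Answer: -207936/169 ≈ -1230.4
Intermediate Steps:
v = 228/13 (v = -(-456)/26 = -6*(-38/13) = 228/13 ≈ 17.538)
z(W) = 4*W² (z(W) = (2*W)*(2*W) = 4*W²)
-z(v) = -4*(228/13)² = -4*51984/169 = -1*207936/169 = -207936/169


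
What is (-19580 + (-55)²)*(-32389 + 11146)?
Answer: 351677865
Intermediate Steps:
(-19580 + (-55)²)*(-32389 + 11146) = (-19580 + 3025)*(-21243) = -16555*(-21243) = 351677865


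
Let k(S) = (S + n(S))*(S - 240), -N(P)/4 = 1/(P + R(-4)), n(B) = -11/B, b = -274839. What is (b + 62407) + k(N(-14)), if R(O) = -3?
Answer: -58169751/289 ≈ -2.0128e+5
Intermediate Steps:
N(P) = -4/(-3 + P) (N(P) = -4/(P - 3) = -4/(-3 + P))
k(S) = (-240 + S)*(S - 11/S) (k(S) = (S - 11/S)*(S - 240) = (S - 11/S)*(-240 + S) = (-240 + S)*(S - 11/S))
(b + 62407) + k(N(-14)) = (-274839 + 62407) + (-11 + (-4/(-3 - 14))² - (-960)/(-3 - 14) + 2640/((-4/(-3 - 14)))) = -212432 + (-11 + (-4/(-17))² - (-960)/(-17) + 2640/((-4/(-17)))) = -212432 + (-11 + (-4*(-1/17))² - (-960)*(-1)/17 + 2640/((-4*(-1/17)))) = -212432 + (-11 + (4/17)² - 240*4/17 + 2640/(4/17)) = -212432 + (-11 + 16/289 - 960/17 + 2640*(17/4)) = -212432 + (-11 + 16/289 - 960/17 + 11220) = -212432 + 3223097/289 = -58169751/289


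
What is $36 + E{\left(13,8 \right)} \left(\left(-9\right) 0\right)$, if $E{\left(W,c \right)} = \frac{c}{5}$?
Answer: $36$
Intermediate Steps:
$E{\left(W,c \right)} = \frac{c}{5}$ ($E{\left(W,c \right)} = c \frac{1}{5} = \frac{c}{5}$)
$36 + E{\left(13,8 \right)} \left(\left(-9\right) 0\right) = 36 + \frac{1}{5} \cdot 8 \left(\left(-9\right) 0\right) = 36 + \frac{8}{5} \cdot 0 = 36 + 0 = 36$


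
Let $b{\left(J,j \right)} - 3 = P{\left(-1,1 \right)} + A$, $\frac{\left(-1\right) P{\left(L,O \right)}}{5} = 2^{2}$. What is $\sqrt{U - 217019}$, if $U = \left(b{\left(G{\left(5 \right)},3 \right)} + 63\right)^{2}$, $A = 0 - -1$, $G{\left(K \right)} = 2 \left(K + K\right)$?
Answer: $i \sqrt{214810} \approx 463.48 i$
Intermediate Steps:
$P{\left(L,O \right)} = -20$ ($P{\left(L,O \right)} = - 5 \cdot 2^{2} = \left(-5\right) 4 = -20$)
$G{\left(K \right)} = 4 K$ ($G{\left(K \right)} = 2 \cdot 2 K = 4 K$)
$A = 1$ ($A = 0 + 1 = 1$)
$b{\left(J,j \right)} = -16$ ($b{\left(J,j \right)} = 3 + \left(-20 + 1\right) = 3 - 19 = -16$)
$U = 2209$ ($U = \left(-16 + 63\right)^{2} = 47^{2} = 2209$)
$\sqrt{U - 217019} = \sqrt{2209 - 217019} = \sqrt{-214810} = i \sqrt{214810}$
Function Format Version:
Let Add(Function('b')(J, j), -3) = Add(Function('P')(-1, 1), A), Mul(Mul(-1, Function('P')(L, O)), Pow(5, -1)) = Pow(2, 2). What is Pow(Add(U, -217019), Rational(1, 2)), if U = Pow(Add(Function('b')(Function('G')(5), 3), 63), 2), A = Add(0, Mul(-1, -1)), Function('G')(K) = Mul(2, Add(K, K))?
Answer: Mul(I, Pow(214810, Rational(1, 2))) ≈ Mul(463.48, I)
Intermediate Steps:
Function('P')(L, O) = -20 (Function('P')(L, O) = Mul(-5, Pow(2, 2)) = Mul(-5, 4) = -20)
Function('G')(K) = Mul(4, K) (Function('G')(K) = Mul(2, Mul(2, K)) = Mul(4, K))
A = 1 (A = Add(0, 1) = 1)
Function('b')(J, j) = -16 (Function('b')(J, j) = Add(3, Add(-20, 1)) = Add(3, -19) = -16)
U = 2209 (U = Pow(Add(-16, 63), 2) = Pow(47, 2) = 2209)
Pow(Add(U, -217019), Rational(1, 2)) = Pow(Add(2209, -217019), Rational(1, 2)) = Pow(-214810, Rational(1, 2)) = Mul(I, Pow(214810, Rational(1, 2)))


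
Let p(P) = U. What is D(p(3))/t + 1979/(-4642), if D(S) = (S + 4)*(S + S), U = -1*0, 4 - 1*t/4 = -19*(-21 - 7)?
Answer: -1979/4642 ≈ -0.42632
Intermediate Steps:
t = -2112 (t = 16 - (-76)*(-21 - 7) = 16 - (-76)*(-28) = 16 - 4*532 = 16 - 2128 = -2112)
U = 0
p(P) = 0
D(S) = 2*S*(4 + S) (D(S) = (4 + S)*(2*S) = 2*S*(4 + S))
D(p(3))/t + 1979/(-4642) = (2*0*(4 + 0))/(-2112) + 1979/(-4642) = (2*0*4)*(-1/2112) + 1979*(-1/4642) = 0*(-1/2112) - 1979/4642 = 0 - 1979/4642 = -1979/4642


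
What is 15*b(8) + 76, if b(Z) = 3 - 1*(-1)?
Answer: 136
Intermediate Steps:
b(Z) = 4 (b(Z) = 3 + 1 = 4)
15*b(8) + 76 = 15*4 + 76 = 60 + 76 = 136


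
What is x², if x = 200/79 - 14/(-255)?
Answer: 2715035236/405821025 ≈ 6.6902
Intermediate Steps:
x = 52106/20145 (x = 200*(1/79) - 14*(-1/255) = 200/79 + 14/255 = 52106/20145 ≈ 2.5865)
x² = (52106/20145)² = 2715035236/405821025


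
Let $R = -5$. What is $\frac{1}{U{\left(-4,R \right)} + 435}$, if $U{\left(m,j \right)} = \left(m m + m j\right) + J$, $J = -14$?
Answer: $\frac{1}{457} \approx 0.0021882$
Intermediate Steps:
$U{\left(m,j \right)} = -14 + m^{2} + j m$ ($U{\left(m,j \right)} = \left(m m + m j\right) - 14 = \left(m^{2} + j m\right) - 14 = -14 + m^{2} + j m$)
$\frac{1}{U{\left(-4,R \right)} + 435} = \frac{1}{\left(-14 + \left(-4\right)^{2} - -20\right) + 435} = \frac{1}{\left(-14 + 16 + 20\right) + 435} = \frac{1}{22 + 435} = \frac{1}{457}$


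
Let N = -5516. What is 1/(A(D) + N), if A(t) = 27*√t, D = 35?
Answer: -788/4342963 - 27*√35/30400741 ≈ -0.00018670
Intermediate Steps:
1/(A(D) + N) = 1/(27*√35 - 5516) = 1/(-5516 + 27*√35)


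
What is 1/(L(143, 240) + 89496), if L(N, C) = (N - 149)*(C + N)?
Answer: 1/87198 ≈ 1.1468e-5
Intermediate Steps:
L(N, C) = (-149 + N)*(C + N)
1/(L(143, 240) + 89496) = 1/((143² - 149*240 - 149*143 + 240*143) + 89496) = 1/((20449 - 35760 - 21307 + 34320) + 89496) = 1/(-2298 + 89496) = 1/87198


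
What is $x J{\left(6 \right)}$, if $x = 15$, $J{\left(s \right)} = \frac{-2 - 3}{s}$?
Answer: $- \frac{25}{2} \approx -12.5$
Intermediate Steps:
$J{\left(s \right)} = - \frac{5}{s}$ ($J{\left(s \right)} = \frac{-2 - 3}{s} = - \frac{5}{s}$)
$x J{\left(6 \right)} = 15 \left(- \frac{5}{6}\right) = - \frac{25}{2}$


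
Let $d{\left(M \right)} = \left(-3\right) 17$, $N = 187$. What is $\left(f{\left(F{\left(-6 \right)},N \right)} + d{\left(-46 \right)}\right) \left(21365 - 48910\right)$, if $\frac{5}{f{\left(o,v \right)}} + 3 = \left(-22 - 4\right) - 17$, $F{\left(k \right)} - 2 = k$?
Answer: $\frac{64758295}{46} \approx 1.4078 \cdot 10^{6}$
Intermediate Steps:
$F{\left(k \right)} = 2 + k$
$f{\left(o,v \right)} = - \frac{5}{46}$ ($f{\left(o,v \right)} = \frac{5}{-3 - 43} = \frac{5}{-46} = 5 \left(- \frac{1}{46}\right) = - \frac{5}{46}$)
$d{\left(M \right)} = -51$
$\left(f{\left(F{\left(-6 \right)},N \right)} + d{\left(-46 \right)}\right) \left(21365 - 48910\right) = \left(- \frac{5}{46} - 51\right) \left(21365 - 48910\right) = \left(- \frac{2351}{46}\right) \left(-27545\right) = \frac{64758295}{46}$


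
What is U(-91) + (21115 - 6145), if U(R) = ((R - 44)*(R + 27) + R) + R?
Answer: 23428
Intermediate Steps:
U(R) = 2*R + (-44 + R)*(27 + R) (U(R) = ((-44 + R)*(27 + R) + R) + R = (R + (-44 + R)*(27 + R)) + R = 2*R + (-44 + R)*(27 + R))
U(-91) + (21115 - 6145) = (-1188 + (-91)**2 - 15*(-91)) + (21115 - 6145) = (-1188 + 8281 + 1365) + 14970 = 8458 + 14970 = 23428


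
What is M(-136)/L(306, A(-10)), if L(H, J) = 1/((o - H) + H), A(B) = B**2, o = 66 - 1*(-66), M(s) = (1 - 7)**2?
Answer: 4752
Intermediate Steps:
M(s) = 36 (M(s) = (-6)**2 = 36)
o = 132 (o = 66 + 66 = 132)
L(H, J) = 1/132 (L(H, J) = 1/((132 - H) + H) = 1/132)
M(-136)/L(306, A(-10)) = 36/(1/132) = 36*132 = 4752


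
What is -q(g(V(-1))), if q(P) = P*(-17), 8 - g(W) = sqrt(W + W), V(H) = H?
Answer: 136 - 17*I*sqrt(2) ≈ 136.0 - 24.042*I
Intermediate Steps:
g(W) = 8 - sqrt(2)*sqrt(W) (g(W) = 8 - sqrt(W + W) = 8 - sqrt(2*W) = 8 - sqrt(2)*sqrt(W))
q(P) = -17*P
-q(g(V(-1))) = -(-17)*(8 - sqrt(2)*sqrt(-1)) = -(-17)*(8 - sqrt(2)*I) = -(-17)*(8 - I*sqrt(2)) = -(-136 + 17*I*sqrt(2)) = 136 - 17*I*sqrt(2)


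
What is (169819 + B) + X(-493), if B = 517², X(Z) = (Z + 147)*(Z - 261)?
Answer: 697992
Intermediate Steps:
X(Z) = (-261 + Z)*(147 + Z) (X(Z) = (147 + Z)*(-261 + Z) = (-261 + Z)*(147 + Z))
B = 267289
(169819 + B) + X(-493) = (169819 + 267289) + (-38367 + (-493)² - 114*(-493)) = 437108 + (-38367 + 243049 + 56202) = 437108 + 260884 = 697992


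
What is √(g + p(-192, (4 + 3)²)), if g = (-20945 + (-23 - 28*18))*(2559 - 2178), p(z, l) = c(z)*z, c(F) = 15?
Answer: 4*I*√511482 ≈ 2860.7*I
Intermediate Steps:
p(z, l) = 15*z
g = -8180832 (g = (-20945 + (-23 - 504))*381 = (-20945 - 527)*381 = -21472*381 = -8180832)
√(g + p(-192, (4 + 3)²)) = √(-8180832 + 15*(-192)) = √(-8180832 - 2880) = √(-8183712) = 4*I*√511482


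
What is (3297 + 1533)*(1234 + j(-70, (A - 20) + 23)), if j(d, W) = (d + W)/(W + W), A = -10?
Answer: 5986785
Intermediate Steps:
j(d, W) = (W + d)/(2*W) (j(d, W) = (W + d)/((2*W)) = (W + d)*(1/(2*W)) = (W + d)/(2*W))
(3297 + 1533)*(1234 + j(-70, (A - 20) + 23)) = (3297 + 1533)*(1234 + (((-10 - 20) + 23) - 70)/(2*((-10 - 20) + 23))) = 4830*(1234 + ((-30 + 23) - 70)/(2*(-30 + 23))) = 4830*(1234 + (½)*(-7 - 70)/(-7)) = 4830*(1234 + (½)*(-⅐)*(-77)) = 4830*(1234 + 11/2) = 4830*(2479/2) = 5986785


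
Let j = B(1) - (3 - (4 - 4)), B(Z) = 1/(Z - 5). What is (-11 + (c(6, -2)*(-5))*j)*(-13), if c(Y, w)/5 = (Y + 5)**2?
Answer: -510653/4 ≈ -1.2766e+5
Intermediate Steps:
B(Z) = 1/(-5 + Z)
j = -13/4 (j = 1/(-5 + 1) - (3 - (4 - 4)) = 1/(-4) - (3 - 1*0) = -1/4 - (3 + 0) = -1/4 - 1*3 = -1/4 - 3 = -13/4 ≈ -3.2500)
c(Y, w) = 5*(5 + Y)**2 (c(Y, w) = 5*(Y + 5)**2 = 5*(5 + Y)**2)
(-11 + (c(6, -2)*(-5))*j)*(-13) = (-11 + ((5*(5 + 6)**2)*(-5))*(-13/4))*(-13) = (-11 + ((5*11**2)*(-5))*(-13/4))*(-13) = (-11 + ((5*121)*(-5))*(-13/4))*(-13) = (-11 + (605*(-5))*(-13/4))*(-13) = (-11 - 3025*(-13/4))*(-13) = (-11 + 39325/4)*(-13) = (39281/4)*(-13) = -510653/4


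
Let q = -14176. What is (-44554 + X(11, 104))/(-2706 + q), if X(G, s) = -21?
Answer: 44575/16882 ≈ 2.6404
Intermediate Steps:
(-44554 + X(11, 104))/(-2706 + q) = (-44554 - 21)/(-2706 - 14176) = -44575/(-16882) = -44575*(-1/16882) = 44575/16882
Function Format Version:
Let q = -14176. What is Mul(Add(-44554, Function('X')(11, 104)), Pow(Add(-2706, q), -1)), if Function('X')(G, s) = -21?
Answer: Rational(44575, 16882) ≈ 2.6404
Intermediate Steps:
Mul(Add(-44554, Function('X')(11, 104)), Pow(Add(-2706, q), -1)) = Mul(Add(-44554, -21), Pow(Add(-2706, -14176), -1)) = Mul(-44575, Pow(-16882, -1)) = Mul(-44575, Rational(-1, 16882)) = Rational(44575, 16882)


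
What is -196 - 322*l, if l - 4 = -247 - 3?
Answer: 79016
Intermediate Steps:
l = -246 (l = 4 + (-247 - 3) = 4 - 250 = -246)
-196 - 322*l = -196 - 322*(-246) = -196 + 79212 = 79016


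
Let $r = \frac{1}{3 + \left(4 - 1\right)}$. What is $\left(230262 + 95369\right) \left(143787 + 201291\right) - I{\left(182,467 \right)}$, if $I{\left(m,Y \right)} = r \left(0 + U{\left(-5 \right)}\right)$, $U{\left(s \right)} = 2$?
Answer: $\frac{337104282653}{3} \approx 1.1237 \cdot 10^{11}$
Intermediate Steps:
$r = \frac{1}{6}$ ($r = \frac{1}{3 + \left(4 - 1\right)} = \frac{1}{3 + 3} = \frac{1}{6} \approx 0.16667$)
$I{\left(m,Y \right)} = \frac{1}{3}$ ($I{\left(m,Y \right)} = \frac{0 + 2}{6} = \frac{1}{6} \cdot 2 = \frac{1}{3}$)
$\left(230262 + 95369\right) \left(143787 + 201291\right) - I{\left(182,467 \right)} = \left(230262 + 95369\right) \left(143787 + 201291\right) - \frac{1}{3} = 325631 \cdot 345078 - \frac{1}{3} = 112368094218 - \frac{1}{3} = \frac{337104282653}{3}$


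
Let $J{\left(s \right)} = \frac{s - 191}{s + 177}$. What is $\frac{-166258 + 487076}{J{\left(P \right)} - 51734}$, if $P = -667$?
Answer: $- \frac{78600410}{12674401} \approx -6.2015$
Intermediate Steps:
$J{\left(s \right)} = \frac{-191 + s}{177 + s}$
$\frac{-166258 + 487076}{J{\left(P \right)} - 51734} = \frac{-166258 + 487076}{\frac{-191 - 667}{177 - 667} - 51734} = \frac{320818}{\frac{1}{-490} \left(-858\right) - 51734} = \frac{320818}{\left(- \frac{1}{490}\right) \left(-858\right) - 51734} = \frac{320818}{\frac{429}{245} - 51734} = \frac{320818}{- \frac{12674401}{245}} = 320818 \left(- \frac{245}{12674401}\right) = - \frac{78600410}{12674401}$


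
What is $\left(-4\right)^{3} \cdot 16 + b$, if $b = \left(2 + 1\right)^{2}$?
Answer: $-1015$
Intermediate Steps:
$b = 9$ ($b = 3^{2} = 9$)
$\left(-4\right)^{3} \cdot 16 + b = \left(-4\right)^{3} \cdot 16 + 9 = \left(-64\right) 16 + 9 = -1024 + 9 = -1015$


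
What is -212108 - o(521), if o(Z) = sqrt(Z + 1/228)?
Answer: -212108 - sqrt(6770973)/114 ≈ -2.1213e+5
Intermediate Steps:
o(Z) = sqrt(1/228 + Z) (o(Z) = sqrt(Z + 1/228) = sqrt(1/228 + Z))
-212108 - o(521) = -212108 - sqrt(57 + 12996*521)/114 = -212108 - sqrt(57 + 6770916)/114 = -212108 - sqrt(6770973)/114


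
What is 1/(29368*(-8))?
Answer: -1/234944 ≈ -4.2563e-6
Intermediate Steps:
1/(29368*(-8)) = 1/(-234944) = -1/234944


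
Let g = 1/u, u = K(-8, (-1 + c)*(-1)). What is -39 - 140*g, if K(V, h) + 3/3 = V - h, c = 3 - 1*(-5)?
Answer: 31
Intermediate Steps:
c = 8 (c = 3 + 5 = 8)
K(V, h) = -1 + V - h (K(V, h) = -1 + (V - h) = -1 + V - h)
u = -2 (u = -1 - 8 - (-1 + 8)*(-1) = -1 - 8 - 7*(-1) = -1 - 8 - 1*(-7) = -1 - 8 + 7 = -2)
g = -½ (g = 1/(-2) = -½ ≈ -0.50000)
-39 - 140*g = -39 - 140*(-½) = -39 + 70 = 31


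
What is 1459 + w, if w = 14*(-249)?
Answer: -2027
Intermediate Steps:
w = -3486
1459 + w = 1459 - 3486 = -2027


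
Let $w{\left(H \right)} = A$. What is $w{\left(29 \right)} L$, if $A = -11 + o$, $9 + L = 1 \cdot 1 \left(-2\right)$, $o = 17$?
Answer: $-66$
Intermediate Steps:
$L = -11$ ($L = -9 + 1 \cdot 1 \left(-2\right) = -9 + 1 \left(-2\right) = -9 - 2 = -11$)
$A = 6$ ($A = -11 + 17 = 6$)
$w{\left(H \right)} = 6$
$w{\left(29 \right)} L = 6 \left(-11\right) = -66$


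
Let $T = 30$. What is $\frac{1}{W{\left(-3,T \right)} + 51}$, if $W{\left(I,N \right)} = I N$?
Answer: $- \frac{1}{39} \approx -0.025641$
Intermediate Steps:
$\frac{1}{W{\left(-3,T \right)} + 51} = \frac{1}{\left(-3\right) 30 + 51} = \frac{1}{-90 + 51} = \frac{1}{-39} = - \frac{1}{39}$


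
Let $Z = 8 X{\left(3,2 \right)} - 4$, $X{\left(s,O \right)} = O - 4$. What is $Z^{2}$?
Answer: $400$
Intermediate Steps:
$X{\left(s,O \right)} = -4 + O$
$Z = -20$ ($Z = 8 \left(-4 + 2\right) - 4 = 8 \left(-2\right) - 4 = -16 - 4 = -20$)
$Z^{2} = \left(-20\right)^{2} = 400$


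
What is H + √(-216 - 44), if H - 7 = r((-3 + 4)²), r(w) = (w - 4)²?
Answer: 16 + 2*I*√65 ≈ 16.0 + 16.125*I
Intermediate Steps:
r(w) = (-4 + w)²
H = 16 (H = 7 + (-4 + (-3 + 4)²)² = 7 + (-4 + 1²)² = 7 + (-4 + 1)² = 7 + (-3)² = 7 + 9 = 16)
H + √(-216 - 44) = 16 + √(-216 - 44) = 16 + √(-260) = 16 + 2*I*√65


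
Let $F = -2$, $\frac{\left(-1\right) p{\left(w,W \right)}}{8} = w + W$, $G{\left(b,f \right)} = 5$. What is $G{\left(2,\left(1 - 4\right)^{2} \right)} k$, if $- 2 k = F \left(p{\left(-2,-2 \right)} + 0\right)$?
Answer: $160$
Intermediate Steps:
$p{\left(w,W \right)} = - 8 W - 8 w$ ($p{\left(w,W \right)} = - 8 \left(w + W\right) = - 8 \left(W + w\right) = - 8 W - 8 w$)
$k = 32$ ($k = - \frac{\left(-2\right) \left(\left(\left(-8\right) \left(-2\right) - -16\right) + 0\right)}{2} = - \frac{\left(-2\right) \left(\left(16 + 16\right) + 0\right)}{2} = - \frac{\left(-2\right) \left(32 + 0\right)}{2} = - \frac{\left(-2\right) 32}{2} = \left(- \frac{1}{2}\right) \left(-64\right) = 32$)
$G{\left(2,\left(1 - 4\right)^{2} \right)} k = 5 \cdot 32 = 160$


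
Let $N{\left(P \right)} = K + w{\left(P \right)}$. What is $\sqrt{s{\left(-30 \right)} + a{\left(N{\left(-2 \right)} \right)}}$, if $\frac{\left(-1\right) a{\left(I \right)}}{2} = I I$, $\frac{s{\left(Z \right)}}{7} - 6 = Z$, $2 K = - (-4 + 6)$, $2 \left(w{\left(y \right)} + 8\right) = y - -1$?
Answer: $\frac{i \sqrt{1394}}{2} \approx 18.668 i$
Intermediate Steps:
$w{\left(y \right)} = - \frac{15}{2} + \frac{y}{2}$ ($w{\left(y \right)} = -8 + \frac{y - -1}{2} = -8 + \frac{y + 1}{2} = -8 + \frac{1 + y}{2} = -8 + \left(\frac{1}{2} + \frac{y}{2}\right) = - \frac{15}{2} + \frac{y}{2}$)
$K = -1$ ($K = \frac{\left(-1\right) \left(-4 + 6\right)}{2} = \frac{\left(-1\right) 2}{2} = \frac{1}{2} \left(-2\right) = -1$)
$s{\left(Z \right)} = 42 + 7 Z$
$N{\left(P \right)} = - \frac{17}{2} + \frac{P}{2}$ ($N{\left(P \right)} = -1 + \left(- \frac{15}{2} + \frac{P}{2}\right) = - \frac{17}{2} + \frac{P}{2}$)
$a{\left(I \right)} = - 2 I^{2}$ ($a{\left(I \right)} = - 2 I I = - 2 I^{2}$)
$\sqrt{s{\left(-30 \right)} + a{\left(N{\left(-2 \right)} \right)}} = \sqrt{\left(42 + 7 \left(-30\right)\right) - 2 \left(- \frac{17}{2} + \frac{1}{2} \left(-2\right)\right)^{2}} = \sqrt{\left(42 - 210\right) - 2 \left(- \frac{17}{2} - 1\right)^{2}} = \sqrt{-168 - 2 \left(- \frac{19}{2}\right)^{2}} = \sqrt{-168 - \frac{361}{2}} = \sqrt{- \frac{697}{2}} = \frac{i \sqrt{1394}}{2}$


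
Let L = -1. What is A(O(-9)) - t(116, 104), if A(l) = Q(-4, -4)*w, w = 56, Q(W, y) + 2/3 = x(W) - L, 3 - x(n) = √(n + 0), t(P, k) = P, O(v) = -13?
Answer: 212/3 - 112*I ≈ 70.667 - 112.0*I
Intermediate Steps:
x(n) = 3 - √n (x(n) = 3 - √(n + 0) = 3 - √n)
Q(W, y) = 10/3 - √W (Q(W, y) = -⅔ + ((3 - √W) - 1*(-1)) = -⅔ + ((3 - √W) + 1) = -⅔ + (4 - √W) = 10/3 - √W)
A(l) = 560/3 - 112*I (A(l) = (10/3 - √(-4))*56 = (10/3 - 2*I)*56 = 560/3 - 112*I)
A(O(-9)) - t(116, 104) = (560/3 - 112*I) - 1*116 = (560/3 - 112*I) - 116 = 212/3 - 112*I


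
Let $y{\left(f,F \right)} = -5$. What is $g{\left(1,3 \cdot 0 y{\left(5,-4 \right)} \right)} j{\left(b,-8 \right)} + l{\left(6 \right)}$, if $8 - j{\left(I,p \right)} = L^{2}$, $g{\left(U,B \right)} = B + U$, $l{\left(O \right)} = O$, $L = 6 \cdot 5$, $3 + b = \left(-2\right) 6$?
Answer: $-886$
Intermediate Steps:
$b = -15$ ($b = -3 - 12 = -15$)
$L = 30$
$j{\left(I,p \right)} = -892$ ($j{\left(I,p \right)} = 8 - 30^{2} = 8 - 900 = -892$)
$g{\left(1,3 \cdot 0 y{\left(5,-4 \right)} \right)} j{\left(b,-8 \right)} + l{\left(6 \right)} = \left(3 \cdot 0 \left(-5\right) + 1\right) \left(-892\right) + 6 = \left(0 \left(-5\right) + 1\right) \left(-892\right) + 6 = \left(0 + 1\right) \left(-892\right) + 6 = 1 \left(-892\right) + 6 = -892 + 6 = -886$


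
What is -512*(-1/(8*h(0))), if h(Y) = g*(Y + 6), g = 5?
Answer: 32/15 ≈ 2.1333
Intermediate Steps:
h(Y) = 30 + 5*Y (h(Y) = 5*(Y + 6) = 5*(6 + Y) = 30 + 5*Y)
-512*(-1/(8*h(0))) = -512*(-1/(8*(30 + 5*0))) = -512*(-1/(8*(30 + 0))) = -512/((-8*30)) = -512/(-240) = -512*(-1/240) = 32/15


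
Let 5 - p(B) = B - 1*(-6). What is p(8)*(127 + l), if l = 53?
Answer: -1620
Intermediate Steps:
p(B) = -1 - B (p(B) = 5 - (B - 1*(-6)) = 5 - (B + 6) = 5 - (6 + B) = 5 + (-6 - B) = -1 - B)
p(8)*(127 + l) = (-1 - 1*8)*(127 + 53) = (-1 - 8)*180 = -9*180 = -1620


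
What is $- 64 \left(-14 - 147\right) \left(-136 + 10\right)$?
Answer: $-1298304$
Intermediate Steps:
$- 64 \left(-14 - 147\right) \left(-136 + 10\right) = - 64 \left(\left(-161\right) \left(-126\right)\right) = \left(-64\right) 20286 = -1298304$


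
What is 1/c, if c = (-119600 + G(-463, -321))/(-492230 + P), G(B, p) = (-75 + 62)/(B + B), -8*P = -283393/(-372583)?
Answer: 679300878664319/165053653492884 ≈ 4.1156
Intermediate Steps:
P = -283393/2980664 (P = -(-283393)/(8*(-372583)) = -(-283393)*(-1)/(8*372583) = -⅛*283393/372583 = -283393/2980664 ≈ -0.095077)
G(B, p) = -13/(2*B) (G(B, p) = -13*1/(2*B) = -13/(2*B))
c = 165053653492884/679300878664319 (c = (-119600 - 13/2/(-463))/(-492230 - 283393/2980664) = (-119600 - 13/2*(-1/463))/(-1467172524113/2980664) = (-119600 + 13/926)*(-2980664/1467172524113) = -110749587/926*(-2980664/1467172524113) = 165053653492884/679300878664319 ≈ 0.24298)
1/c = 1/(165053653492884/679300878664319) = 679300878664319/165053653492884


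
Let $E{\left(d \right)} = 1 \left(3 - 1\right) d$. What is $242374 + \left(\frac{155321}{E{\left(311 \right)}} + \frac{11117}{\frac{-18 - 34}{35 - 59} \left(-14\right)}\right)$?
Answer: $\frac{13712243037}{56602} \approx 2.4226 \cdot 10^{5}$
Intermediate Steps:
$E{\left(d \right)} = 2 d$ ($E{\left(d \right)} = 1 \cdot 2 d = 2 d$)
$242374 + \left(\frac{155321}{E{\left(311 \right)}} + \frac{11117}{\frac{-18 - 34}{35 - 59} \left(-14\right)}\right) = 242374 + \left(\frac{155321}{2 \cdot 311} + \frac{11117}{\frac{-18 - 34}{35 - 59} \left(-14\right)}\right) = 242374 + \left(\frac{155321}{622} + \frac{11117}{- \frac{52}{-24} \left(-14\right)}\right) = 242374 + \left(155321 \cdot \frac{1}{622} + \frac{11117}{\left(-52\right) \left(- \frac{1}{24}\right) \left(-14\right)}\right) = 242374 + \left(\frac{155321}{622} + \frac{11117}{\frac{13}{6} \left(-14\right)}\right) = 242374 + \left(\frac{155321}{622} + \frac{11117}{- \frac{91}{3}}\right) = 242374 + \left(\frac{155321}{622} + 11117 \left(- \frac{3}{91}\right)\right) = 242374 + \left(\frac{155321}{622} - \frac{33351}{91}\right) = 242374 - \frac{6610111}{56602} = \frac{13712243037}{56602}$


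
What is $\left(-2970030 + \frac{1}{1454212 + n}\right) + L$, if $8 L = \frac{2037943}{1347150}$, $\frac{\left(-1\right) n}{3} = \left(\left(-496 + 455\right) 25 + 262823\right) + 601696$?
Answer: $- \frac{3637041791930860459}{1224580904400} \approx -2.97 \cdot 10^{6}$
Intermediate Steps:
$n = -2590482$ ($n = - 3 \left(\left(\left(-496 + 455\right) 25 + 262823\right) + 601696\right) = - 3 \left(\left(\left(-41\right) 25 + 262823\right) + 601696\right) = - 3 \left(\left(-1025 + 262823\right) + 601696\right) = - 3 \left(261798 + 601696\right) = \left(-3\right) 863494 = -2590482$)
$L = \frac{2037943}{10777200}$ ($L = \frac{2037943 \cdot \frac{1}{1347150}}{8} = \frac{1}{8} \cdot \frac{2037943}{1347150} = \frac{2037943}{10777200} \approx 0.1891$)
$\left(-2970030 + \frac{1}{1454212 + n}\right) + L = \left(-2970030 + \frac{1}{1454212 - 2590482}\right) + \frac{2037943}{10777200} = \left(-2970030 + \frac{1}{-1136270}\right) + \frac{2037943}{10777200} = \left(-2970030 - \frac{1}{1136270}\right) + \frac{2037943}{10777200} = - \frac{3374755988101}{1136270} + \frac{2037943}{10777200} = - \frac{3637041791930860459}{1224580904400}$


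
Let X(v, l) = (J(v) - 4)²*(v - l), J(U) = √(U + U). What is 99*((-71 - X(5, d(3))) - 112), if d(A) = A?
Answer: -23265 + 1584*√10 ≈ -18256.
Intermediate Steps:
J(U) = √2*√U (J(U) = √(2*U) = √2*√U)
X(v, l) = (-4 + √2*√v)²*(v - l) (X(v, l) = (√2*√v - 4)²*(v - l) = (-4 + √2*√v)²*(v - l))
99*((-71 - X(5, d(3))) - 112) = 99*((-71 - (-4 + √2*√5)²*(5 - 1*3)) - 112) = 99*((-71 - (-4 + √10)²*(5 - 3)) - 112) = 99*((-71 - (-4 + √10)²*2) - 112) = 99*((-71 - 2*(-4 + √10)²) - 112) = 99*(-183 - 2*(-4 + √10)²) = -18117 - 198*(-4 + √10)²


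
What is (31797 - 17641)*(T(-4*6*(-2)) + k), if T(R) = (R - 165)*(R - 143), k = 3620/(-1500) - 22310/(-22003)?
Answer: 259620213034792/1650225 ≈ 1.5732e+8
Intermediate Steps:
k = -2309293/1650225 (k = 3620*(-1/1500) - 22310*(-1/22003) = -181/75 + 22310/22003 = -2309293/1650225 ≈ -1.3994)
T(R) = (-165 + R)*(-143 + R)
(31797 - 17641)*(T(-4*6*(-2)) + k) = (31797 - 17641)*((23595 + (-4*6*(-2))² - 308*(-4*6)*(-2)) - 2309293/1650225) = 14156*((23595 + (-24*(-2))² - (-7392)*(-2)) - 2309293/1650225) = 14156*((23595 + 48² - 308*48) - 2309293/1650225) = 14156*((23595 + 2304 - 14784) - 2309293/1650225) = 14156*(11115 - 2309293/1650225) = 14156*(18339941582/1650225) = 259620213034792/1650225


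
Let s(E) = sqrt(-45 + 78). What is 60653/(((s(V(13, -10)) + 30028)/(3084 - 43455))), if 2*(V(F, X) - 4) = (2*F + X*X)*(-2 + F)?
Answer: -73527229313364/901680751 + 2448622263*sqrt(33)/901680751 ≈ -81529.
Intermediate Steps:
V(F, X) = 4 + (-2 + F)*(X**2 + 2*F)/2 (V(F, X) = 4 + ((2*F + X*X)*(-2 + F))/2 = 4 + ((2*F + X**2)*(-2 + F))/2 = 4 + ((X**2 + 2*F)*(-2 + F))/2 = 4 + ((-2 + F)*(X**2 + 2*F))/2 = 4 + (-2 + F)*(X**2 + 2*F)/2)
s(E) = sqrt(33)
60653/(((s(V(13, -10)) + 30028)/(3084 - 43455))) = 60653/(((sqrt(33) + 30028)/(3084 - 43455))) = 60653/(((30028 + sqrt(33))/(-40371))) = 60653/(((30028 + sqrt(33))*(-1/40371))) = 60653/(-30028/40371 - sqrt(33)/40371)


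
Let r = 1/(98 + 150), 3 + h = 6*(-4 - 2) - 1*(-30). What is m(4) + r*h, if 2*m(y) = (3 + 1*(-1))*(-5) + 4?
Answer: -753/248 ≈ -3.0363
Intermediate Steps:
m(y) = -3 (m(y) = ((3 + 1*(-1))*(-5) + 4)/2 = ((3 - 1)*(-5) + 4)/2 = (2*(-5) + 4)/2 = (-10 + 4)/2 = (1/2)*(-6) = -3)
h = -9 (h = -3 + (6*(-4 - 2) - 1*(-30)) = -3 + (6*(-6) + 30) = -3 + (-36 + 30) = -3 - 6 = -9)
r = 1/248 ≈ 0.0040323
m(4) + r*h = -3 + (1/248)*(-9) = -3 - 9/248 = -753/248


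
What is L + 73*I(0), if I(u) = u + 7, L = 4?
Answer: 515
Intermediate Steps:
I(u) = 7 + u
L + 73*I(0) = 4 + 73*(7 + 0) = 4 + 73*7 = 4 + 511 = 515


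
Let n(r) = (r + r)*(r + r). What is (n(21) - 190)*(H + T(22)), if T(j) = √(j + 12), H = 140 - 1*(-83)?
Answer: 351002 + 1574*√34 ≈ 3.6018e+5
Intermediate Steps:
H = 223 (H = 140 + 83 = 223)
n(r) = 4*r² (n(r) = (2*r)*(2*r) = 4*r²)
T(j) = √(12 + j)
(n(21) - 190)*(H + T(22)) = (4*21² - 190)*(223 + √(12 + 22)) = (4*441 - 190)*(223 + √34) = (1764 - 190)*(223 + √34) = 1574*(223 + √34) = 351002 + 1574*√34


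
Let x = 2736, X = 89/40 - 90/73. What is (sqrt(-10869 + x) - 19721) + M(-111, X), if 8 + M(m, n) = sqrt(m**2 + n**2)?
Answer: -19729 + sqrt(105062167009)/2920 + I*sqrt(8133) ≈ -19618.0 + 90.183*I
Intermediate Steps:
X = 2897/2920 (X = 89*(1/40) - 90*1/73 = 89/40 - 90/73 = 2897/2920 ≈ 0.99212)
M(m, n) = -8 + sqrt(m**2 + n**2)
(sqrt(-10869 + x) - 19721) + M(-111, X) = (sqrt(-10869 + 2736) - 19721) + (-8 + sqrt((-111)**2 + (2897/2920)**2)) = (sqrt(-8133) - 19721) + (-8 + sqrt(12321 + 8392609/8526400)) = (I*sqrt(8133) - 19721) + (-8 + sqrt(105062167009/8526400)) = (-19721 + I*sqrt(8133)) + (-8 + sqrt(105062167009)/2920) = -19729 + sqrt(105062167009)/2920 + I*sqrt(8133)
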